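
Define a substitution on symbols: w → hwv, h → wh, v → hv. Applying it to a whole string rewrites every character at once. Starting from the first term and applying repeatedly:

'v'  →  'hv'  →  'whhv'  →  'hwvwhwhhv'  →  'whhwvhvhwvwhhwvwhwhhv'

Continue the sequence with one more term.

φ(whhwvhvhwvwhhwvwhwhhv) expands symbol-by-symbol to hwv wh wh hwv hv wh hv wh hwv hv hwv wh wh hwv hv hwv wh hwv wh wh hv; joining the 21 pieces gives the next term.

hwvwhwhhwvhvwhhvwhhwvhvhwvwhwhhwvhvhwvwhhwvwhwhhv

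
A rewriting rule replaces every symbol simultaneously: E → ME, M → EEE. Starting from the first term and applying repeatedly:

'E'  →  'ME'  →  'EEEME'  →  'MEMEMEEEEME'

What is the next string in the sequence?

Expanding MEMEMEEEEME: M→EEE, E→ME, M→EEE, E→ME, M→EEE, E→ME, E→ME, E→ME, E→ME, M→EEE, E→ME. Concatenated: EEE ME EEE ME EEE ME ME ME ME EEE ME.

EEEMEEEEMEEEEMEMEMEMEEEEME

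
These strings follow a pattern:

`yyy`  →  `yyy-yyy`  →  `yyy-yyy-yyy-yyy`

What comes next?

Every step duplicates the string with '-' between the halves.
So the next term is two copies of yyy-yyy-yyy-yyy with '-' between the halves.

yyy-yyy-yyy-yyy-yyy-yyy-yyy-yyy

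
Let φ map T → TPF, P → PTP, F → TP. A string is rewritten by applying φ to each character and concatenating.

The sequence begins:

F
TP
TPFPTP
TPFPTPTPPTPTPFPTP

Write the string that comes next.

Applying the rule to each of the 17 symbols of TPFPTPTPPTPTPFPTP gives the pieces TPF PTP TP PTP TPF PTP TPF PTP PTP TPF PTP TPF PTP TP PTP TPF PTP, which concatenate to the answer.

TPFPTPTPPTPTPFPTPTPFPTPPTPTPFPTPTPFPTPTPPTPTPFPTP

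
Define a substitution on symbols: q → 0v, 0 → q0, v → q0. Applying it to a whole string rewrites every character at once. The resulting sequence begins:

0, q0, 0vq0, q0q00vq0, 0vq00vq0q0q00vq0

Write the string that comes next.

Applying the rule to each of the 16 symbols of 0vq00vq0q0q00vq0 gives the pieces q0 q0 0v q0 q0 q0 0v q0 0v q0 0v q0 q0 q0 0v q0, which concatenate to the answer.

q0q00vq0q0q00vq00vq00vq0q0q00vq0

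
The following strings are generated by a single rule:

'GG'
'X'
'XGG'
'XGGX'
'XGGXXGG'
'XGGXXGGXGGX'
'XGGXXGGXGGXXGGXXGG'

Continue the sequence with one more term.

XGGXXGGXGGXXGGXXGGXGGXXGGXGGX

This is a Fibonacci-style word recurrence s(k) = s(k−1)·s(k−2): e.g. X·GG = XGG.
Continuing: XGGXXGGXGGXXGGXXGG · XGGXXGGXGGX gives term 8.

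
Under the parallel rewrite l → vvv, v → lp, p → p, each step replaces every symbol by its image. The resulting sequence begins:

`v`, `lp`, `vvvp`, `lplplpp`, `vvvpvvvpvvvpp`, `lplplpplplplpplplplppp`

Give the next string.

vvvpvvvpvvvppvvvpvvvpvvvppvvvpvvvpvvvppp

Applying the rule to each of the 22 symbols of lplplpplplplpplplplppp gives the pieces vvv p vvv p vvv p p vvv p vvv p vvv p p vvv p vvv p vvv p p p, which concatenate to the answer.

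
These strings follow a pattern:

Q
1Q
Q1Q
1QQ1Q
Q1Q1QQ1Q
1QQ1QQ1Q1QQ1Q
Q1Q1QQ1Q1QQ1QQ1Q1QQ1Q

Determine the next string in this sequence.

This is a Fibonacci-style word recurrence s(k) = s(k−2)·s(k−1): e.g. Q·1Q = Q1Q.
So term 8 is 1QQ1QQ1Q1QQ1Q·Q1Q1QQ1Q1QQ1QQ1Q1QQ1Q.

1QQ1QQ1Q1QQ1QQ1Q1QQ1Q1QQ1QQ1Q1QQ1Q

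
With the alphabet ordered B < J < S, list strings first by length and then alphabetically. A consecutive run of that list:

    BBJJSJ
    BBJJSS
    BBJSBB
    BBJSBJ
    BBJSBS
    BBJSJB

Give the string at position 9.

BBJSSB

Advancing 3 positions from BBJSJB through BBJSJB → BBJSJJ → BBJSJS reaches term 9.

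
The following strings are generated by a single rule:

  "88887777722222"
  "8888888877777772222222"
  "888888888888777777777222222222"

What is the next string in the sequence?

88888888888888887777777777722222222222

The n-th term is 4n 8's then 2n+3 7's then 2n+3 2's (n = 1, 2, …).
At n = 4 the blocks have lengths 16, 11, 11.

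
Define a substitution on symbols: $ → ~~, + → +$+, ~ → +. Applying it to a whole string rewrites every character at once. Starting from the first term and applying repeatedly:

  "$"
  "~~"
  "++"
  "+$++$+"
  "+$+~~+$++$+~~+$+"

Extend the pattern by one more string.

Applying the rule to each of the 16 symbols of +$+~~+$++$+~~+$+ gives the pieces +$+ ~~ +$+ + + +$+ ~~ +$+ +$+ ~~ +$+ + + +$+ ~~ +$+, which concatenate to the answer.

+$+~~+$++++$+~~+$++$+~~+$++++$+~~+$+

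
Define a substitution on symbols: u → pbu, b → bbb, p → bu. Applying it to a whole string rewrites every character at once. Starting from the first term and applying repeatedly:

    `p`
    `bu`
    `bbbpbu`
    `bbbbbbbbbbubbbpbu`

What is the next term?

bbbbbbbbbbbbbbbbbbbbbbbbbbbbbbpbubbbbbbbbbbubbbpbu

Applying the rule to each of the 17 symbols of bbbbbbbbbbubbbpbu gives the pieces bbb bbb bbb bbb bbb bbb bbb bbb bbb bbb pbu bbb bbb bbb bu bbb pbu, which concatenate to the answer.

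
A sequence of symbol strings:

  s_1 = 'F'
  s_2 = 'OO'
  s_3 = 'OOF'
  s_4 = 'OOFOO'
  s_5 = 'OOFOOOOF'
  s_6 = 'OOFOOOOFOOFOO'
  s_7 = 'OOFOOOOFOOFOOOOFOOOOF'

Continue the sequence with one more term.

This is a Fibonacci-style word recurrence s(k) = s(k−1)·s(k−2): e.g. OO·F = OOF.
Continuing: OOFOOOOFOOFOOOOFOOOOF · OOFOOOOFOOFOO gives term 8.

OOFOOOOFOOFOOOOFOOOOFOOFOOOOFOOFOO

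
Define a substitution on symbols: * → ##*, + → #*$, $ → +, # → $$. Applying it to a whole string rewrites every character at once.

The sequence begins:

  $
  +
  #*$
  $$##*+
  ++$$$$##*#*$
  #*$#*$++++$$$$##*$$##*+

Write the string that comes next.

Rewriting the 23 symbols of #*$#*$++++$$$$##*$$##*+ one by one yields $$ ##* + $$ ##* + #*$ #*$ #*$ #*$ + + + + $$ $$ ##* + + $$ $$ ##* #*$; concatenated:

$$##*+$$##*+#*$#*$#*$#*$++++$$$$##*++$$$$##*#*$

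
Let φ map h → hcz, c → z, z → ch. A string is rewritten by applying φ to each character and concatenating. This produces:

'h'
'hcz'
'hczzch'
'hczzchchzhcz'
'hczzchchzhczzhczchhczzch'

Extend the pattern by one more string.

Rewriting the 24 symbols of hczzchchzhczzhczchhczzch one by one yields hcz z ch ch z hcz z hcz ch hcz z ch ch hcz z ch z hcz hcz z ch ch z hcz; concatenated:

hczzchchzhczzhczchhczzchchhczzchzhczhczzchchzhcz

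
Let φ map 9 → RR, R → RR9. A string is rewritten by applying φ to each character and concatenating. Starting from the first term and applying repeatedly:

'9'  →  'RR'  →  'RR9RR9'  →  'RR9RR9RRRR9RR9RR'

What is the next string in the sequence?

Applying the rule to each of the 16 symbols of RR9RR9RRRR9RR9RR gives the pieces RR9 RR9 RR RR9 RR9 RR RR9 RR9 RR9 RR9 RR RR9 RR9 RR RR9 RR9, which concatenate to the answer.

RR9RR9RRRR9RR9RRRR9RR9RR9RR9RRRR9RR9RRRR9RR9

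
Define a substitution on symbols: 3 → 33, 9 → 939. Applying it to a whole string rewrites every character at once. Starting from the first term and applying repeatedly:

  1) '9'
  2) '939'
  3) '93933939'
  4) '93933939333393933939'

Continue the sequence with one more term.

939339393333939339393333333393933939333393933939

φ(93933939333393933939) expands symbol-by-symbol to 939 33 939 33 33 939 33 939 33 33 33 33 939 33 939 33 33 939 33 939; joining the 20 pieces gives the next term.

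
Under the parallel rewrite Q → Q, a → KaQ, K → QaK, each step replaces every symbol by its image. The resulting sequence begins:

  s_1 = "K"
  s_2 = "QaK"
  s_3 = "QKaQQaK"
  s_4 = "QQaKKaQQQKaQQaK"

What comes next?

Applying the rule to each of the 15 symbols of QQaKKaQQQKaQQaK gives the pieces Q Q KaQ QaK QaK KaQ Q Q Q QaK KaQ Q Q KaQ QaK, which concatenate to the answer.

QQKaQQaKQaKKaQQQQQaKKaQQQKaQQaK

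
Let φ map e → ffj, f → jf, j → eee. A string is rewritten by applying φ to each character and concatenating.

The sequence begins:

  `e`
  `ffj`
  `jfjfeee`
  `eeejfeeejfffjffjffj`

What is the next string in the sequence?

ffjffjffjeeejfffjffjffjeeejfjfjfeeejfjfeeejfjfeee

Replace each of the 19 characters of eeejfeeejfffjffjffj in place — ffj ffj ffj eee jf ffj ffj ffj eee jf jf jf eee jf jf eee jf jf eee — and concatenate.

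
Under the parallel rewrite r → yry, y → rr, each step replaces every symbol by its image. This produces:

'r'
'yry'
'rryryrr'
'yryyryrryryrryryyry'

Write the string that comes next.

rryryrrrryryrryryyryrryryrryryyryrryryrrrryryrr

φ(yryyryrryryrryryyry) expands symbol-by-symbol to rr yry rr rr yry rr yry yry rr yry rr yry yry rr yry rr rr yry rr; joining the 19 pieces gives the next term.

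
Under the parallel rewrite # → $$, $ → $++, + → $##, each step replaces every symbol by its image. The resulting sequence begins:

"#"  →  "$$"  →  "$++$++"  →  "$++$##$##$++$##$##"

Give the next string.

Applying the rule to each of the 18 symbols of $++$##$##$++$##$## gives the pieces $++ $## $## $++ $$ $$ $++ $$ $$ $++ $## $## $++ $$ $$ $++ $$ $$, which concatenate to the answer.

$++$##$##$++$$$$$++$$$$$++$##$##$++$$$$$++$$$$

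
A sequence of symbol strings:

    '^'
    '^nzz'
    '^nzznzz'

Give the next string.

The strings grow by a fixed suffix nzz each time.
One more step from ^nzznzz gives the answer.

^nzznzznzz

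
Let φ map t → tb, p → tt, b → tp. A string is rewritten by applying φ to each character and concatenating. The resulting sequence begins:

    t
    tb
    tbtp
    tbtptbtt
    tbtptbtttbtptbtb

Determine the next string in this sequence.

Replace each of the 16 characters of tbtptbtttbtptbtb in place — tb tp tb tt tb tp tb tb tb tp tb tt tb tp tb tp — and concatenate.

tbtptbtttbtptbtbtbtptbtttbtptbtp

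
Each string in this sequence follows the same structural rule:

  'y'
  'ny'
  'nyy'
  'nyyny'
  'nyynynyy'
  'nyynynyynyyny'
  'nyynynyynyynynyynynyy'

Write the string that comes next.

This is a Fibonacci-style word recurrence s(k) = s(k−1)·s(k−2): e.g. ny·y = nyy.
Continuing: nyynynyynyynynyynynyy · nyynynyynyyny gives term 8.

nyynynyynyynynyynynyynyynynyynyyny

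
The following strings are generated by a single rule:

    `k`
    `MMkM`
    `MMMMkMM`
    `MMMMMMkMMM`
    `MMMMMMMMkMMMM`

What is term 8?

MMMMMMMMMMMMMMkMMMMMMM

s(k+1) = MM·s(k)·M, so each term gains MM as a prefix and M as a suffix.
From MMMMMMMMkMMMM, 3 further steps: MMMMMMMMkMMMM → MMMMMMMMMMkMMMMM → MMMMMMMMMMMMkMMMMMM → (answer).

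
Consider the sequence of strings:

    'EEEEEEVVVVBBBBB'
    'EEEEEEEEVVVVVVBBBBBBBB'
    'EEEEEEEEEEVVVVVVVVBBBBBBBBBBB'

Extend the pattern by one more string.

Each string has the form E^{2n+2} V^{2n} B^{3n-1}, where the shown terms are n = 2, 3, 4.
At n = 5 the blocks have lengths 12, 10, 14.

EEEEEEEEEEEEVVVVVVVVVVBBBBBBBBBBBBBB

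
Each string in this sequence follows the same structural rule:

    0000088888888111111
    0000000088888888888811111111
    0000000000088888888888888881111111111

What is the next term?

Term n consists of 3n-1 0's, followed by 4n 8's, followed by 2n+2 1's, where the shown terms are n = 2, 3, 4.
Setting n = 5 gives 14, 20, 12 characters in each block.

0000000000000088888888888888888888111111111111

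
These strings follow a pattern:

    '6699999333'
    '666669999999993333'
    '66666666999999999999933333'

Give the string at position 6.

The n-th term is 3n-1 6's then 4n+1 9's then n+2 3's (n = 1, 2, …).
Setting n = 6 gives 17, 25, 8 characters in each block.

66666666666666666999999999999999999999999933333333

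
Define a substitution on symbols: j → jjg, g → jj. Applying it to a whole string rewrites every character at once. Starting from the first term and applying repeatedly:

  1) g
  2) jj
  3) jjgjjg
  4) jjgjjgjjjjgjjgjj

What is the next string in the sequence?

jjgjjgjjjjgjjgjjjjgjjgjjgjjgjjjjgjjgjjjjgjjg

Applying the rule to each of the 16 symbols of jjgjjgjjjjgjjgjj gives the pieces jjg jjg jj jjg jjg jj jjg jjg jjg jjg jj jjg jjg jj jjg jjg, which concatenate to the answer.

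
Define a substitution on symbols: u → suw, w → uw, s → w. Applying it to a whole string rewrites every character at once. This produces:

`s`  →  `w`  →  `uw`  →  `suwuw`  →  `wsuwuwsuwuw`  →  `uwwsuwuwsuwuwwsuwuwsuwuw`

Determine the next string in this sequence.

suwuwuwwsuwuwsuwuwwsuwuwsuwuwuwwsuwuwsuwuwwsuwuwsuwuw

φ(uwwsuwuwsuwuwwsuwuwsuwuw) expands symbol-by-symbol to suw uw uw w suw uw suw uw w suw uw suw uw uw w suw uw suw uw w suw uw suw uw; joining the 24 pieces gives the next term.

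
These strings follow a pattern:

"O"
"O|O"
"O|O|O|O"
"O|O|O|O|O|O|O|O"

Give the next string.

O|O|O|O|O|O|O|O|O|O|O|O|O|O|O|O

Every step duplicates the string with '|' between the halves.
So the next term is two copies of O|O|O|O|O|O|O|O with '|' between the halves.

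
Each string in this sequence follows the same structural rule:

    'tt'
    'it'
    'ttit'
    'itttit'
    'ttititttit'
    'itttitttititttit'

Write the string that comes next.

ttititttititttitttititttit

From term 3 onward, concatenate the second-to-last term with the last: tt·it = ttit, it·ttit = itttit, …
Continuing: ttititttit · itttitttititttit gives term 7.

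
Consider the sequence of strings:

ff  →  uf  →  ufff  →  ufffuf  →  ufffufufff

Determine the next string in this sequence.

From term 3 onward, concatenate the last term with the second-to-last: uf·ff = ufff, ufff·uf = ufffuf, …
The next term joins ufffufufff and ufffuf.

ufffufufffufffuf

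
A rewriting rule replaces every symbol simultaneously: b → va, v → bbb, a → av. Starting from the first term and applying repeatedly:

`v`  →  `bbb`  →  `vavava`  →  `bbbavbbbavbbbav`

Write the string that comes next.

Applying the rule to each of the 15 symbols of bbbavbbbavbbbav gives the pieces va va va av bbb va va va av bbb va va va av bbb, which concatenate to the answer.

vavavaavbbbvavavaavbbbvavavaavbbb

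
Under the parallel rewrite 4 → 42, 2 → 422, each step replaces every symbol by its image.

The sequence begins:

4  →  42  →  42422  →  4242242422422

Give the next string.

4242242422422424224242242242422422

φ(4242242422422) expands symbol-by-symbol to 42 422 42 422 422 42 422 42 422 422 42 422 422; joining the 13 pieces gives the next term.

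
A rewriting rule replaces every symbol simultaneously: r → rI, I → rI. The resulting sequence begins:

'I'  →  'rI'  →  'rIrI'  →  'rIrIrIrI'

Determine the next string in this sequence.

rIrIrIrIrIrIrIrI

Rewriting each symbol of rIrIrIrI: r→rI, I→rI, r→rI, I→rI, r→rI, I→rI, r→rI, I→rI, which concatenates to rI rI rI rI rI rI rI rI.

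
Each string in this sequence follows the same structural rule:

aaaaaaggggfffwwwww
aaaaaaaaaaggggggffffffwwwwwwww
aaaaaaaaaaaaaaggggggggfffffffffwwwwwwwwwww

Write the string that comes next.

Each string has the form a^{4n+2} g^{2n+2} f^{3n} w^{3n+2} (n = 1, 2, …).
Setting n = 4 gives 18, 10, 12, 14 characters in each block.

aaaaaaaaaaaaaaaaaaggggggggggffffffffffffwwwwwwwwwwwwww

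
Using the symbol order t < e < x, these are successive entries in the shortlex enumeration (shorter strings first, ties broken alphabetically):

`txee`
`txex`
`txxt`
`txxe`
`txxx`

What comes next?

ettt

Treat txxx as a base-3 numeral over the given alphabet and add one, carrying through any trailing x's.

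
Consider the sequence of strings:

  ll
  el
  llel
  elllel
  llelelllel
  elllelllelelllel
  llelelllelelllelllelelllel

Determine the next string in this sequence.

This is a Fibonacci-style word recurrence s(k) = s(k−2)·s(k−1): e.g. ll·el = llel.
So term 8 is elllelllelelllel·llelelllelelllelllelelllel.

elllelllelelllelllelelllelelllelllelelllel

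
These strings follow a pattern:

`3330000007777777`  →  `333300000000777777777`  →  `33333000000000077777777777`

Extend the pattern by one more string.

Reading off run lengths: 3 runs 3, 4, 5; 0 runs 6, 8, 10; 7 runs 7, 9, 11 — each is linear in n, where the shown terms are n = 3, 4, 5.
For the next term, n = 6, so the run lengths are 6, 12, 13.

3333330000000000007777777777777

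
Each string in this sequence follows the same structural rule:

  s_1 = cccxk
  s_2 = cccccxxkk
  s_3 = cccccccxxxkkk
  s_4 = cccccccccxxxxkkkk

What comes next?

Each string has the form c^{2n+1} x^{n} k^{n} (n = 1, 2, …).
Setting n = 5 gives 11, 5, 5 characters in each block.

cccccccccccxxxxxkkkkk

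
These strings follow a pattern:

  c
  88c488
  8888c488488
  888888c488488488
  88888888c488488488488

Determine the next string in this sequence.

Each term wraps the previous one in 88 on the left and 488 on the right.
One more step from 88888888c488488488488 gives the answer.

8888888888c488488488488488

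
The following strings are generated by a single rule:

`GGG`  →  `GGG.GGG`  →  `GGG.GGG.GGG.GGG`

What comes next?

s(k+1) = s(k)·.·s(k) — each term doubles the last with '.' between the halves.
Doubling GGG.GGG.GGG.GGG with '.' between the halves:

GGG.GGG.GGG.GGG.GGG.GGG.GGG.GGG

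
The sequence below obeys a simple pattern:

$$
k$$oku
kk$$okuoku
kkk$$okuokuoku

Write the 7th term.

Each term wraps the previous one in k on the left and oku on the right.
From kkk$$okuokuoku, 3 further steps: kkk$$okuokuoku → kkkk$$okuokuokuoku → kkkkk$$okuokuokuokuoku → (answer).

kkkkkk$$okuokuokuokuokuoku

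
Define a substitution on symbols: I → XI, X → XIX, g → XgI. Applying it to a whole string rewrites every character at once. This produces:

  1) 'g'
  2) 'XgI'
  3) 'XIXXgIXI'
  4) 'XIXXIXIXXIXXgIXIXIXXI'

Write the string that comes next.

Rewriting the 21 symbols of XIXXIXIXXIXXgIXIXIXXI one by one yields XIX XI XIX XIX XI XIX XI XIX XIX XI XIX XIX XgI XI XIX XI XIX XI XIX XIX XI; concatenated:

XIXXIXIXXIXXIXIXXIXIXXIXXIXIXXIXXgIXIXIXXIXIXXIXIXXIXXI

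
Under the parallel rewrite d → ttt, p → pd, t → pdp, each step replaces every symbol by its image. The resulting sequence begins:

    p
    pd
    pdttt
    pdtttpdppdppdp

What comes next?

Applying the rule to each of the 14 symbols of pdtttpdppdppdp gives the pieces pd ttt pdp pdp pdp pd ttt pd pd ttt pd pd ttt pd, which concatenate to the answer.

pdtttpdppdppdppdtttpdpdtttpdpdtttpd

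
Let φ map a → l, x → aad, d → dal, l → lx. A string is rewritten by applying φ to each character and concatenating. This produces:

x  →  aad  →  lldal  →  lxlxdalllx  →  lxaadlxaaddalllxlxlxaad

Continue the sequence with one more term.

lxaadlldallxaadlldaldalllxlxlxaadlxaadlxaadlldal

φ(lxaadlxaaddalllxlxlxaad) expands symbol-by-symbol to lx aad l l dal lx aad l l dal dal l lx lx lx aad lx aad lx aad l l dal; joining the 23 pieces gives the next term.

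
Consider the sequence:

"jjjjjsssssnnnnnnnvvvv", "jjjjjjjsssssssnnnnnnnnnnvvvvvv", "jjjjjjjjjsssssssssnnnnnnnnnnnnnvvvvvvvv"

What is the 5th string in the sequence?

The n-th term is 2n+1 j's then 2n+1 s's then 3n+1 n's then 2n v's, where the shown terms are n = 2, 3, 4.
For term 5, n = 6, so the run lengths are 13, 13, 19, 12.

jjjjjjjjjjjjjsssssssssssssnnnnnnnnnnnnnnnnnnnvvvvvvvvvvvv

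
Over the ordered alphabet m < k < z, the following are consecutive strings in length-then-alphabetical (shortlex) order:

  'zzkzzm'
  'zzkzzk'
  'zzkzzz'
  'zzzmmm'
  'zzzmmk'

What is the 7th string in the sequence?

zzzmkm

Stepping forward 2 times from zzzmmk: zzzmmk → zzzmmz, then the target.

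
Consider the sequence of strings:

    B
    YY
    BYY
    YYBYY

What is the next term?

Each term (from the third on) is the two preceding terms concatenated in order: term 3 = B·YY = BYY.
Continuing: BYY · YYBYY gives term 5.

BYYYYBYY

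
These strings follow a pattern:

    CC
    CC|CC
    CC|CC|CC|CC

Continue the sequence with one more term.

CC|CC|CC|CC|CC|CC|CC|CC

s(k+1) = s(k)·|·s(k) — each term doubles the last with '|' between the halves.
One more doubling of CC|CC|CC|CC gives the answer.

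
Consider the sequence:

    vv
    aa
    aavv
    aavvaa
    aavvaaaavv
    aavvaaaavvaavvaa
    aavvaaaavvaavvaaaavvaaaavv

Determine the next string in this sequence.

This is a Fibonacci-style word recurrence s(k) = s(k−1)·s(k−2): e.g. aa·vv = aavv.
So term 8 is aavvaaaavvaavvaaaavvaaaavv·aavvaaaavvaavvaa.

aavvaaaavvaavvaaaavvaaaavvaavvaaaavvaavvaa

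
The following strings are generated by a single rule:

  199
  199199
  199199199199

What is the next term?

Every step duplicates the string.
One more doubling of 199199199199 gives the answer.

199199199199199199199199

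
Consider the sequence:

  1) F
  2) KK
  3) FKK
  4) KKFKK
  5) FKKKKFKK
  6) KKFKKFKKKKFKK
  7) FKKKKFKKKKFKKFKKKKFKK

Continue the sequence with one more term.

KKFKKFKKKKFKKFKKKKFKKKKFKKFKKKKFKK

Each term (from the third on) is the two preceding terms concatenated in order: term 3 = F·KK = FKK.
The next term joins KKFKKFKKKKFKK and FKKKKFKKKKFKKFKKKKFKK.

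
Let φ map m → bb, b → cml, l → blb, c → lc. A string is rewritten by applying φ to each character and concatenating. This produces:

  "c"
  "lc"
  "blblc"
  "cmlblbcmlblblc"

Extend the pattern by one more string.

lcbbblbcmlblbcmllcbbblbcmlblbcmlblblc

Applying the rule to each of the 14 symbols of cmlblbcmlblblc gives the pieces lc bb blb cml blb cml lc bb blb cml blb cml blb lc, which concatenate to the answer.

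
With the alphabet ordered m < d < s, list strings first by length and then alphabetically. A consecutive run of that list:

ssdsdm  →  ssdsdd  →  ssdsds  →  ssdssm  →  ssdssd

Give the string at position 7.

sssmmm

Advancing 2 positions from ssdssd through ssdssd → ssdsss reaches term 7.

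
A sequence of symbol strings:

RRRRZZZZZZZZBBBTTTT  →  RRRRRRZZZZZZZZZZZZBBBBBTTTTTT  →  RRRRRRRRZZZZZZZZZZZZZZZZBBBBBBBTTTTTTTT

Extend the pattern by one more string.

Each string has the form R^{2n} Z^{4n} B^{2n-1} T^{2n}, where the shown terms are n = 2, 3, 4.
Setting n = 5 gives 10, 20, 9, 10 characters in each block.

RRRRRRRRRRZZZZZZZZZZZZZZZZZZZZBBBBBBBBBTTTTTTTTTT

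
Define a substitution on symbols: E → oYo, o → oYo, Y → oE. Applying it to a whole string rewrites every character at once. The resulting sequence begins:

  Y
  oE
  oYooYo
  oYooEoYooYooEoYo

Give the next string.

oYooEoYooYooYooYooEoYooYooEoYooYooYooYooEoYo

φ(oYooEoYooYooEoYo) expands symbol-by-symbol to oYo oE oYo oYo oYo oYo oE oYo oYo oE oYo oYo oYo oYo oE oYo; joining the 16 pieces gives the next term.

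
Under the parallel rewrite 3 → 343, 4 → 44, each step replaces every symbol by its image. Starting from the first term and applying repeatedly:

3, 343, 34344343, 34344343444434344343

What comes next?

Applying the rule to each of the 20 symbols of 34344343444434344343 gives the pieces 343 44 343 44 44 343 44 343 44 44 44 44 343 44 343 44 44 343 44 343, which concatenate to the answer.

343443434444343443434444444434344343444434344343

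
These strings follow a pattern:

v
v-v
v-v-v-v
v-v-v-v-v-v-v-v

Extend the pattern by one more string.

v-v-v-v-v-v-v-v-v-v-v-v-v-v-v-v

Every step duplicates the string with '-' between the halves.
One more doubling of v-v-v-v-v-v-v-v gives the answer.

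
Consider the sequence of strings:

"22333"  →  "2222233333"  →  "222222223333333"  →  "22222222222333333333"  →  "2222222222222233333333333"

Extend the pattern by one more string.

222222222222222223333333333333

Reading off run lengths: 2 runs 2, 5, 8, 11, 14; 3 runs 3, 5, 7, 9, 11 — each is linear in n (n = 1, 2, …).
At n = 6 the blocks have lengths 17, 13.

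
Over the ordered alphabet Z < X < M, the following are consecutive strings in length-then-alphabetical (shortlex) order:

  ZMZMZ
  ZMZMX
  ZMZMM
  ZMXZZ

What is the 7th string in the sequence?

ZMXXZ

Continuing the enumeration 3 steps past ZMXZZ: ZMXZZ → ZMXZX → ZMXZM → (answer).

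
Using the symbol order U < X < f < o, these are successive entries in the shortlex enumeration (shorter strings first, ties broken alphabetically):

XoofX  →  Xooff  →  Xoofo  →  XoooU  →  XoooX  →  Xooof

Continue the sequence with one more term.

Treat Xooof as a base-4 numeral over the given alphabet and add one, carrying through any trailing o's.

Xoooo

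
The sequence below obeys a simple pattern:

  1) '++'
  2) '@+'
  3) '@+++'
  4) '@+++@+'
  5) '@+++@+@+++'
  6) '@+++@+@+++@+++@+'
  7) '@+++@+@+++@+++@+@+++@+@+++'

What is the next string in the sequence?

This is a Fibonacci-style word recurrence s(k) = s(k−1)·s(k−2): e.g. @+·++ = @+++.
So term 8 is @+++@+@+++@+++@+@+++@+@+++·@+++@+@+++@+++@+.

@+++@+@+++@+++@+@+++@+@+++@+++@+@+++@+++@+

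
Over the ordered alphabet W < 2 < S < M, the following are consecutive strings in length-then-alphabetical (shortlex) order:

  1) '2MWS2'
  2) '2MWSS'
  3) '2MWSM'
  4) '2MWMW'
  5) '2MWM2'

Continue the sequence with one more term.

The successor of 2MWM2 increments the rightmost position that isn't already M and resets every position after it to W.

2MWMS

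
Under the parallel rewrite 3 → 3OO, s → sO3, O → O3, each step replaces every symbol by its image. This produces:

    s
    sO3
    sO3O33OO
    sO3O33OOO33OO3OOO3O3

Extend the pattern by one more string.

Applying the rule to each of the 20 symbols of sO3O33OOO33OO3OOO3O3 gives the pieces sO3 O3 3OO O3 3OO 3OO O3 O3 O3 3OO 3OO O3 O3 3OO O3 O3 O3 3OO O3 3OO, which concatenate to the answer.

sO3O33OOO33OO3OOO3O3O33OO3OOO3O33OOO3O3O33OOO33OO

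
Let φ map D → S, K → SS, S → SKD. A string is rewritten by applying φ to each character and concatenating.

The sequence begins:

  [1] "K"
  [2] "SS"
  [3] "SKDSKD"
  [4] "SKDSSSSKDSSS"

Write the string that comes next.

SKDSSSSKDSKDSKDSKDSSSSKDSKDSKD

Rewriting each symbol of SKDSSSSKDSSS: S→SKD, K→SS, D→S, S→SKD, S→SKD, S→SKD, S→SKD, K→SS, D→S, S→SKD, S→SKD, S→SKD, which concatenates to SKD SS S SKD SKD SKD SKD SS S SKD SKD SKD.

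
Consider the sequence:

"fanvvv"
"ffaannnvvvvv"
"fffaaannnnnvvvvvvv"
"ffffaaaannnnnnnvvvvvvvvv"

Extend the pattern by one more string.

fffffaaaaannnnnnnnnvvvvvvvvvvv

The n-th term is n f's then n a's then 2n-1 n's then 2n+1 v's (n = 1, 2, …).
At n = 5 the blocks have lengths 5, 5, 9, 11.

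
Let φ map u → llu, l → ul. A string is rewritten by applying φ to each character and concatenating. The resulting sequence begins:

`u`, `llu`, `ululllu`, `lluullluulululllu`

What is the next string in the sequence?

φ(lluullluulululllu) expands symbol-by-symbol to ul ul llu llu ul ul ul llu llu ul llu ul llu ul ul ul llu; joining the 17 pieces gives the next term.

ululllulluulululllulluullluullluulululllu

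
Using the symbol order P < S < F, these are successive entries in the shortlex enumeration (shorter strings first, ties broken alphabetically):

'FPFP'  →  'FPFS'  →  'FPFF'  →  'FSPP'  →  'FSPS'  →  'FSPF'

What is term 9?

Continuing the enumeration 3 steps past FSPF: FSPF → FSSP → FSSS → (answer).

FSSF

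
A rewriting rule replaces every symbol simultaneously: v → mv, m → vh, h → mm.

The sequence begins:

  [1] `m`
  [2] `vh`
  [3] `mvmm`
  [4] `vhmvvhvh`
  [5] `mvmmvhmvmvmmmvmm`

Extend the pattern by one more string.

Rewriting the 16 symbols of mvmmvhmvmvmmmvmm one by one yields vh mv vh vh mv mm vh mv vh mv vh vh vh mv vh vh; concatenated:

vhmvvhvhmvmmvhmvvhmvvhvhvhmvvhvh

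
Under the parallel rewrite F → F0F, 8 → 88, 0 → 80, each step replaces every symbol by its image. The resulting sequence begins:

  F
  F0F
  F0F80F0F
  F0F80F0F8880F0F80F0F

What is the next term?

F0F80F0F8880F0F80F0F88888880F0F80F0F8880F0F80F0F

Replace each of the 20 characters of F0F80F0F8880F0F80F0F in place — F0F 80 F0F 88 80 F0F 80 F0F 88 88 88 80 F0F 80 F0F 88 80 F0F 80 F0F — and concatenate.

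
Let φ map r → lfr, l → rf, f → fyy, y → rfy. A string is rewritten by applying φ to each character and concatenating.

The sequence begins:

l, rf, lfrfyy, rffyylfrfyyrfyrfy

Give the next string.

lfrfyyfyyrfyrfyrffyylfrfyyrfyrfylfrfyyrfylfrfyyrfy

Applying the rule to each of the 17 symbols of rffyylfrfyyrfyrfy gives the pieces lfr fyy fyy rfy rfy rf fyy lfr fyy rfy rfy lfr fyy rfy lfr fyy rfy, which concatenate to the answer.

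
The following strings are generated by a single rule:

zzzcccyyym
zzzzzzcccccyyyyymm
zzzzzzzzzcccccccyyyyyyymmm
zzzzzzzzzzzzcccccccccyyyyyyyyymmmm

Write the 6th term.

zzzzzzzzzzzzzzzzzzcccccccccccccyyyyyyyyyyyyymmmmmm

The n-th term is 3n z's then 2n+1 c's then 2n+1 y's then n m's (n = 1, 2, …).
Setting n = 6 gives 18, 13, 13, 6 characters in each block.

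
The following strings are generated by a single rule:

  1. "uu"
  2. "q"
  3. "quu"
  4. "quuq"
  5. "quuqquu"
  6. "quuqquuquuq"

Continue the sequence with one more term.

From term 3 onward, concatenate the last term with the second-to-last: q·uu = quu, quu·q = quuq, …
Continuing: quuqquuquuq · quuqquu gives term 7.

quuqquuquuqquuqquu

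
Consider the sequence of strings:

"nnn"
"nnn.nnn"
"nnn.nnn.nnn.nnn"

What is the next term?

Each string is two copies of the previous one joined by '.'.
Doubling nnn.nnn.nnn.nnn with '.' between the halves:

nnn.nnn.nnn.nnn.nnn.nnn.nnn.nnn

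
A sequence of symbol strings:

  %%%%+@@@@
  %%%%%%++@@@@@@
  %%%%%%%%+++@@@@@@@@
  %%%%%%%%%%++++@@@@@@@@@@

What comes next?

Reading off run lengths: % runs 4, 6, 8, 10; + runs 1, 2, 3, 4; @ runs 4, 6, 8, 10 — each is linear in n, where the shown terms are n = 2, 3, 4, 5.
Setting n = 6 gives 12, 5, 12 characters in each block.

%%%%%%%%%%%%+++++@@@@@@@@@@@@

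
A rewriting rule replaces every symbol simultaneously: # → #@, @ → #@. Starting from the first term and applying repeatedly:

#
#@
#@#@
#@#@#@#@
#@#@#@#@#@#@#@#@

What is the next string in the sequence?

#@#@#@#@#@#@#@#@#@#@#@#@#@#@#@#@

Replace each of the 16 characters of #@#@#@#@#@#@#@#@ in place — #@ #@ #@ #@ #@ #@ #@ #@ #@ #@ #@ #@ #@ #@ #@ #@ — and concatenate.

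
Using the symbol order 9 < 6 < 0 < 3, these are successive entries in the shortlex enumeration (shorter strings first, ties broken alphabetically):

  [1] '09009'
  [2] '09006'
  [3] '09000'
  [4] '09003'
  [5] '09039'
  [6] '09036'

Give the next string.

09030

Find the rightmost character of 09036 below 3, bump it to the next letter, and reset everything to its right to 9.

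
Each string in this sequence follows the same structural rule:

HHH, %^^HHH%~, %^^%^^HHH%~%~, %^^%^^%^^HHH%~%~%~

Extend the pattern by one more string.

Every step adds %^^ to the front and %~ to the end of the previous string.
Applying this once more to %^^%^^%^^HHH%~%~%~:

%^^%^^%^^%^^HHH%~%~%~%~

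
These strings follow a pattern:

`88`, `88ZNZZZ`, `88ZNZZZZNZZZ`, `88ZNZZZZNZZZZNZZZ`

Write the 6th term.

88ZNZZZZNZZZZNZZZZNZZZZNZZZ

Every step adds ZNZZZ to the end: s(k+1) = s(k)·ZNZZZ.
From 88ZNZZZZNZZZZNZZZ, 2 further steps: 88ZNZZZZNZZZZNZZZ → 88ZNZZZZNZZZZNZZZZNZZZ → (answer).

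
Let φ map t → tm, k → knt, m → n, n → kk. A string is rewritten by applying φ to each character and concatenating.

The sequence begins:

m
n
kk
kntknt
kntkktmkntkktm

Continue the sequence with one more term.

Rewriting the 14 symbols of kntkktmkntkktm one by one yields knt kk tm knt knt tm n knt kk tm knt knt tm n; concatenated:

kntkktmkntknttmnkntkktmkntknttmn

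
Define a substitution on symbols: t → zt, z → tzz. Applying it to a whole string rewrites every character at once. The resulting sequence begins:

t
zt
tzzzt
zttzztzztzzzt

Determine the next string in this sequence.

Rewriting the 13 symbols of zttzztzztzzzt one by one yields tzz zt zt tzz tzz zt tzz tzz zt tzz tzz tzz zt; concatenated:

tzzztzttzztzzzttzztzzzttzztzztzzzt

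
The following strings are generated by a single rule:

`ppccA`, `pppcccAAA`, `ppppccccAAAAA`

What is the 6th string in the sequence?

Each string has the form p^{n+1} c^{n+1} A^{2n-1} (n = 1, 2, …).
Setting n = 6 gives 7, 7, 11 characters in each block.

pppppppcccccccAAAAAAAAAAA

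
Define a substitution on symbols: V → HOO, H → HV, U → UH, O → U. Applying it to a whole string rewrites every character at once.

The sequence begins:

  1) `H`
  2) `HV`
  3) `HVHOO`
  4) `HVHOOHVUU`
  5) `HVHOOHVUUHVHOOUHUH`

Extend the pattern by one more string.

HVHOOHVUUHVHOOUHUHHVHOOHVUUUHHVUHHV

φ(HVHOOHVUUHVHOOUHUH) expands symbol-by-symbol to HV HOO HV U U HV HOO UH UH HV HOO HV U U UH HV UH HV; joining the 18 pieces gives the next term.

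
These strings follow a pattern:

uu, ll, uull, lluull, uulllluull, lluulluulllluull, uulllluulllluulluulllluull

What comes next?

Each term (from the third on) is the two preceding terms concatenated in order: term 3 = uu·ll = uull.
Continuing: lluulluulllluull · uulllluulllluulluulllluull gives term 8.

lluulluulllluulluulllluulllluulluulllluull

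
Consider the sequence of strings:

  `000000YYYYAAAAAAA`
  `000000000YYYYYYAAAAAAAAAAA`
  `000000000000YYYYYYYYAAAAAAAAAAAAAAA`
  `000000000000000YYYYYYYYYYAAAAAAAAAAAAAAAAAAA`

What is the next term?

000000000000000000YYYYYYYYYYYYAAAAAAAAAAAAAAAAAAAAAAA

The n-th term is 3n 0's then 2n Y's then 4n-1 A's, where the shown terms are n = 2, 3, 4, 5.
Setting n = 6 gives 18, 12, 23 characters in each block.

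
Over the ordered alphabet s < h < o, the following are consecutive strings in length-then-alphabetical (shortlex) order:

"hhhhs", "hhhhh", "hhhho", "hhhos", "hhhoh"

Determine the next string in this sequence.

Treat hhhoh as a base-3 numeral over the given alphabet and add one, carrying through any trailing o's.

hhhoo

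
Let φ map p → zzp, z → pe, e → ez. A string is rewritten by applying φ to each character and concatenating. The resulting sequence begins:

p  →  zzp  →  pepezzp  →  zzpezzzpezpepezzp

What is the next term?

pepezzpezpepepezzpezpezzpezzzpezpepezzp

Replace each of the 17 characters of zzpezzzpezpepezzp in place — pe pe zzp ez pe pe pe zzp ez pe zzp ez zzp ez pe pe zzp — and concatenate.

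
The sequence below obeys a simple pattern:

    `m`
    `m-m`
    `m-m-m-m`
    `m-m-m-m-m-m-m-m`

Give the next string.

s(k+1) = s(k)·-·s(k) — each term doubles the last with '-' between the halves.
Doubling m-m-m-m-m-m-m-m with '-' between the halves:

m-m-m-m-m-m-m-m-m-m-m-m-m-m-m-m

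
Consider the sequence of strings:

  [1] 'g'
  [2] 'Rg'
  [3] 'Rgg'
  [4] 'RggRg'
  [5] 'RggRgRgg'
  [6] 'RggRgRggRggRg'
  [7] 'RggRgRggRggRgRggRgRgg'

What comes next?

From term 3 onward, concatenate the last term with the second-to-last: Rg·g = Rgg, Rgg·Rg = RggRg, …
The next term joins RggRgRggRggRgRggRgRgg and RggRgRggRggRg.

RggRgRggRggRgRggRgRggRggRgRggRggRg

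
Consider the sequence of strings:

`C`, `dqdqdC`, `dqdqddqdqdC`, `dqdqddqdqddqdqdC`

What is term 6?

dqdqddqdqddqdqddqdqddqdqdC

The strings grow by a fixed prefix dqdqd each time.
From dqdqddqdqddqdqdC, 2 further steps: dqdqddqdqddqdqdC → dqdqddqdqddqdqddqdqdC → (answer).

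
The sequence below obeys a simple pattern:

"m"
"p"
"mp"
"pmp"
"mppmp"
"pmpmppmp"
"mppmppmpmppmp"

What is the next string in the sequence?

pmpmppmpmppmppmpmppmp

This is a Fibonacci-style word recurrence s(k) = s(k−2)·s(k−1): e.g. m·p = mp.
So term 8 is pmpmppmp·mppmppmpmppmp.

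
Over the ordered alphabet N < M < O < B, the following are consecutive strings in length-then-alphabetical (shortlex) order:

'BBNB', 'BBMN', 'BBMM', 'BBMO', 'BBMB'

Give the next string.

BBON

The successor of BBMB increments the rightmost position that isn't already B and resets every position after it to N.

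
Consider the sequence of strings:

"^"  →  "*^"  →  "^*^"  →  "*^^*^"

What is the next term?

Each term (from the third on) is the two preceding terms concatenated in order: term 3 = ^·*^ = ^*^.
The next term joins ^*^ and *^^*^.

^*^*^^*^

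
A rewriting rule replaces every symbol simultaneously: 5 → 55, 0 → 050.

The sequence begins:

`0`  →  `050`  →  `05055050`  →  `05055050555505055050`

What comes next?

050550505555050550505555555505055050555505055050

Applying the rule to each of the 20 symbols of 05055050555505055050 gives the pieces 050 55 050 55 55 050 55 050 55 55 55 55 050 55 050 55 55 050 55 050, which concatenate to the answer.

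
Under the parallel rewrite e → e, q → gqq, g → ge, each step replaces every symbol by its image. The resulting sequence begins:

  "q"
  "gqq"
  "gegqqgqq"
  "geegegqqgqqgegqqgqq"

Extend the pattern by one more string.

Replace each of the 19 characters of geegegqqgqqgegqqgqq in place — ge e e ge e ge gqq gqq ge gqq gqq ge e ge gqq gqq ge gqq gqq — and concatenate.

geeegeegegqqgqqgegqqgqqgeegegqqgqqgegqqgqq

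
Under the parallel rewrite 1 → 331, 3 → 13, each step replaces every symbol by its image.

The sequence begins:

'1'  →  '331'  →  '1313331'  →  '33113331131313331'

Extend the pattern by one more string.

13133313311313133313311333113331131313331

φ(33113331131313331) expands symbol-by-symbol to 13 13 331 331 13 13 13 331 331 13 331 13 331 13 13 13 331; joining the 17 pieces gives the next term.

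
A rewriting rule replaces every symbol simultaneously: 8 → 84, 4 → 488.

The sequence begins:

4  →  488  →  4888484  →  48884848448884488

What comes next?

48884848448884488844884888484844884888484

φ(48884848448884488) expands symbol-by-symbol to 488 84 84 84 488 84 488 84 488 488 84 84 84 488 488 84 84; joining the 17 pieces gives the next term.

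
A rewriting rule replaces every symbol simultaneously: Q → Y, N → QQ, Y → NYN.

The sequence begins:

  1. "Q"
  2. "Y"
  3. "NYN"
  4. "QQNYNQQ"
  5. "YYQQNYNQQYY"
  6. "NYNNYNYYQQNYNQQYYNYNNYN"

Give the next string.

Rewriting the 23 symbols of NYNNYNYYQQNYNQQYYNYNNYN one by one yields QQ NYN QQ QQ NYN QQ NYN NYN Y Y QQ NYN QQ Y Y NYN NYN QQ NYN QQ QQ NYN QQ; concatenated:

QQNYNQQQQNYNQQNYNNYNYYQQNYNQQYYNYNNYNQQNYNQQQQNYNQQ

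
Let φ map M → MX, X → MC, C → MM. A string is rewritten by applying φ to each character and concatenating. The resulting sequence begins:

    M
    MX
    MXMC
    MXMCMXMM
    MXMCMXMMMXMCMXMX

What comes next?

MXMCMXMMMXMCMXMXMXMCMXMMMXMCMXMC

φ(MXMCMXMMMXMCMXMX) expands symbol-by-symbol to MX MC MX MM MX MC MX MX MX MC MX MM MX MC MX MC; joining the 16 pieces gives the next term.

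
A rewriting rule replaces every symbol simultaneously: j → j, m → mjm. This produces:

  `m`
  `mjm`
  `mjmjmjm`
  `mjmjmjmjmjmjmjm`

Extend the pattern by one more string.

φ(mjmjmjmjmjmjmjm) expands symbol-by-symbol to mjm j mjm j mjm j mjm j mjm j mjm j mjm j mjm; joining the 15 pieces gives the next term.

mjmjmjmjmjmjmjmjmjmjmjmjmjmjmjm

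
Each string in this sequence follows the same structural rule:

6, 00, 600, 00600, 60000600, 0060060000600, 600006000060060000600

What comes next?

From term 3 onward, concatenate the second-to-last term with the last: 6·00 = 600, 00·600 = 00600, …
The next term joins 0060060000600 and 600006000060060000600.

0060060000600600006000060060000600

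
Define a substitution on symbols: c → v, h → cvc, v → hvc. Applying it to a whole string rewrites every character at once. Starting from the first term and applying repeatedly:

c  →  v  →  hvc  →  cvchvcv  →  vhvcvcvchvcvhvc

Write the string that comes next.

hvccvchvcvhvcvhvcvcvchvcvhvccvchvcv

Applying the rule to each of the 15 symbols of vhvcvcvchvcvhvc gives the pieces hvc cvc hvc v hvc v hvc v cvc hvc v hvc cvc hvc v, which concatenate to the answer.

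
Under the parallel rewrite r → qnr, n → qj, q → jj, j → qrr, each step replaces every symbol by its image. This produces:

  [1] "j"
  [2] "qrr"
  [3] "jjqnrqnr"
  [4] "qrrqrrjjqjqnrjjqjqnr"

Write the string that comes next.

jjqnrqnrjjqnrqnrqrrqrrjjqrrjjqjqnrqrrqrrjjqrrjjqjqnr

φ(qrrqrrjjqjqnrjjqjqnr) expands symbol-by-symbol to jj qnr qnr jj qnr qnr qrr qrr jj qrr jj qj qnr qrr qrr jj qrr jj qj qnr; joining the 20 pieces gives the next term.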